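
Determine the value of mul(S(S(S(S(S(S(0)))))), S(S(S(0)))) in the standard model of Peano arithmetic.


mul(S^6(0), S^3(0)):
S^6(0) = 6
S^3(0) = 3
6 * 3 = 18

18


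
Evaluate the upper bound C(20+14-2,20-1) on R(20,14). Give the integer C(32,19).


R(20,14) <= C(20+14-2, 20-1) = C(32, 19)
C(32, 19) = 32! / (19! * 13!)
= 347373600

347373600


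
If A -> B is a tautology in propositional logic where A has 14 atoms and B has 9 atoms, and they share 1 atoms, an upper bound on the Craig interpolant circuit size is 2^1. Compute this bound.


Shared atoms = 1
Craig interpolant size bound = 2^1
= 2

2


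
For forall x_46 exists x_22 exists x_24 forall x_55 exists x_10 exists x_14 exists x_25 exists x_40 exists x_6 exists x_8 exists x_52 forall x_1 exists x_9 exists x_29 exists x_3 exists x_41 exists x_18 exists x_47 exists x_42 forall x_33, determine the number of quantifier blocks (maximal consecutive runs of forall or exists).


Alternations = 6.
Blocks = alternations + 1 = 7

7


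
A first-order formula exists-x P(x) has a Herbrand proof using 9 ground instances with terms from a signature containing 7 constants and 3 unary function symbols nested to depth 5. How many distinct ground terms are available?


Herbrand terms by depth:
Depth 0: 7 constants
Depth 1: 21 new terms (running total: 28)
Depth 2: 63 new terms (running total: 91)
Depth 3: 189 new terms (running total: 280)
Depth 4: 567 new terms (running total: 847)
Depth 5: 1701 new terms (running total: 2548)
Total distinct ground terms = 2548

2548


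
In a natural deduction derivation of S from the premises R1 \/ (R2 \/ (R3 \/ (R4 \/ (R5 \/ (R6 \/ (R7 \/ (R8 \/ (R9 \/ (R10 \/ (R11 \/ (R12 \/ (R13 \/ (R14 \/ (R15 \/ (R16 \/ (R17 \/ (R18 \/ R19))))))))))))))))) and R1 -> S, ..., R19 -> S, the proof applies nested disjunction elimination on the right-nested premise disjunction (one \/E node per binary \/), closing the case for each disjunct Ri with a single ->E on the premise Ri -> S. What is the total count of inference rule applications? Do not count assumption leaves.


The premise R1 \/ (R2 \/ (R3 \/ (R4 \/ (R5 \/ (R6 \/ (R7 \/ (R8 \/ (R9 \/ (R10 \/ (R11 \/ (R12 \/ (R13 \/ (R14 \/ (R15 \/ (R16 \/ (R17 \/ (R18 \/ R19))))))))))))))))) contains 19 disjuncts, hence 18 binary \/ connectives.
- Each binary \/ is eliminated once: 18 \/E nodes.
- Each of the 19 cases Ri derives S by one ->E with Ri -> S: 19 ->E nodes.
Total = 18 + 19 = 37

37


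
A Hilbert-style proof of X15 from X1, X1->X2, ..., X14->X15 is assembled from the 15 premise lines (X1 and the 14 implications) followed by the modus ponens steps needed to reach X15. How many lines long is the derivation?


We have 15 premise lines: X1 and 14 implications.
Each implication is detached once by MP, giving 14 MP lines.
15 premise lines + 14 MP lines = 29 total lines.

29


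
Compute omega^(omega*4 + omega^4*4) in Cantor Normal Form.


omega^(omega*4 + omega^4*4):
In ordinal addition a term is absorbed by a following term of strictly larger exponent: 1 < 4, so omega*4 + omega^4*4 = omega^4*4.
omega raised to a CNF ordinal is a single CNF term: Result = omega^(omega^4*4)

omega^(omega^4*4)


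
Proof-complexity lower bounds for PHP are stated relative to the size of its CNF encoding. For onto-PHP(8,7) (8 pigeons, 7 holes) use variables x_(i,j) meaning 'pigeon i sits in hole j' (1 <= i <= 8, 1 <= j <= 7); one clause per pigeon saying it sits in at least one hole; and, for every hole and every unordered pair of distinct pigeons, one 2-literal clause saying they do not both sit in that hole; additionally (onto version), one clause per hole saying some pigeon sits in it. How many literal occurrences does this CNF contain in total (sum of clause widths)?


onto-PHP(8,7): 8 pigeons, 7 holes, 8*7 = 56 variables.
- pigeon clauses: one per pigeon -> 8 clauses of width 7 -> 56 literals
- hole clauses: 7 holes * C(8,2) = 7 * 28 -> 196 clauses of width 2 -> 392 literals
- onto clauses: one per hole -> 7 clauses of width 8 -> 56 literals
Total literal occurrences = 56 + 392 + 56 = 504

504


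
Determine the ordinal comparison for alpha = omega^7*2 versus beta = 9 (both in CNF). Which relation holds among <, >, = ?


Compare term by term from highest exponent:
alpha = omega^7*2
beta = 9
Term 1: alpha has omega^7*2, beta has omega^0*9
Result: alpha > beta

alpha > beta


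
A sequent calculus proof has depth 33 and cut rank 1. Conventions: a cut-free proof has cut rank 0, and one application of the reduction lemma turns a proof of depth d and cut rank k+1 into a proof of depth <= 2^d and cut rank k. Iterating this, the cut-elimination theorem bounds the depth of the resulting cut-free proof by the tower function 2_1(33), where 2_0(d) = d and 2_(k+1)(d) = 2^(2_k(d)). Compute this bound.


Each rank reduction sends depth d to at most 2^d; cut rank r needs r reductions.
2_0(33) = 33
2_1(33) = 2^33 = 8589934592
Cut-free depth bound = 8589934592

8589934592


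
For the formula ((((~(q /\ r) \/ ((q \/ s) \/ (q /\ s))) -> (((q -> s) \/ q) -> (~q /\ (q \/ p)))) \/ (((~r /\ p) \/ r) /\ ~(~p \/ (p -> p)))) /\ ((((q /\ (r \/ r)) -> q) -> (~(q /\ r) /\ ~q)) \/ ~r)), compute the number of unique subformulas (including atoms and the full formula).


Formula: ((((~(q /\ r) \/ ((q \/ s) \/ (q /\ s))) -> (((q -> s) \/ q) -> (~q /\ (q \/ p)))) \/ (((~r /\ p) \/ r) /\ ~(~p \/ (p -> p)))) /\ ((((q /\ (r \/ r)) -> q) -> (~(q /\ r) /\ ~q)) \/ ~r))
Subformulas found:
  1. r
  2. p
  3. q
  4. s
  5. ~p
  6. ~r
  7. ~q
  8. (q \/ p)
  9. (r \/ r)
  10. (p -> p)
  11. (q \/ s)
  12. (q -> s)
  13. (q /\ r)
  14. (q /\ s)
  15. (~r /\ p)
  16. ~(q /\ r)
  17. (q /\ (r \/ r))
  18. ((q -> s) \/ q)
  19. ((~r /\ p) \/ r)
  20. (~q /\ (q \/ p))
  21. (~p \/ (p -> p))
  22. (~(q /\ r) /\ ~q)
  23. ~(~p \/ (p -> p))
  24. ((q /\ (r \/ r)) -> q)
  25. ((q \/ s) \/ (q /\ s))
  26. (~(q /\ r) \/ ((q \/ s) \/ (q /\ s)))
  27. (((q -> s) \/ q) -> (~q /\ (q \/ p)))
  28. (((~r /\ p) \/ r) /\ ~(~p \/ (p -> p)))
  29. (((q /\ (r \/ r)) -> q) -> (~(q /\ r) /\ ~q))
  30. ((((q /\ (r \/ r)) -> q) -> (~(q /\ r) /\ ~q)) \/ ~r)
  31. ((~(q /\ r) \/ ((q \/ s) \/ (q /\ s))) -> (((q -> s) \/ q) -> (~q /\ (q \/ p))))
  32. (((~(q /\ r) \/ ((q \/ s) \/ (q /\ s))) -> (((q -> s) \/ q) -> (~q /\ (q \/ p)))) \/ (((~r /\ p) \/ r) /\ ~(~p \/ (p -> p))))
  33. ((((~(q /\ r) \/ ((q \/ s) \/ (q /\ s))) -> (((q -> s) \/ q) -> (~q /\ (q \/ p)))) \/ (((~r /\ p) \/ r) /\ ~(~p \/ (p -> p)))) /\ ((((q /\ (r \/ r)) -> q) -> (~(q /\ r) /\ ~q)) \/ ~r))
Total distinct subformulas = 33

33


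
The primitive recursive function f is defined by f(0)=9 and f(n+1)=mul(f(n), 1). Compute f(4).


f(0) = 9
f(1) = mul(f(0), 1) = mul(9, 1) = 9
f(2) = mul(f(1), 1) = mul(9, 1) = 9
f(3) = mul(f(2), 1) = mul(9, 1) = 9
f(4) = mul(f(3), 1) = mul(9, 1) = 9


9


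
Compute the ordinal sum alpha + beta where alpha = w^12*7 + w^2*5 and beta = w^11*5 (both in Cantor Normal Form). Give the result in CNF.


Ordinal addition (w^12*7 + w^2*5) + w^11*5:
alpha's leading term has exponent 12 > beta's exponent 11, so it survives.
alpha's tail term has exponent 2 < beta's exponent 11, so it is absorbed by beta.
In ordinal addition, any term followed by a strictly larger-exponent term is absorbed.
Result = w^12*7 + w^11*5

w^12*7 + w^11*5


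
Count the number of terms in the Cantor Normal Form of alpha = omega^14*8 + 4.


CNF: omega^14*8 + 4
Count the summands separated by '+':
  term 1: omega^14*8
  term 2: 4
Total terms = 2

2


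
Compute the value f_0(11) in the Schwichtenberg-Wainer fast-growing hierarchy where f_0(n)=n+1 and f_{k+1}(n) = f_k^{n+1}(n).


f_0(11) = 11 + 1 = 12

12


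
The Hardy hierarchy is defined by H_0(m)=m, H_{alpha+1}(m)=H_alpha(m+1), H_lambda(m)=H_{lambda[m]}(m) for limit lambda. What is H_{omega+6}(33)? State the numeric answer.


H_{omega+6}(33):
Unwind the 6 successor steps: H_{omega+6}(33) = H_omega(33+6) = H_omega(39).
H_omega(m) = H_m(m) = m + m = 2m.
Result = 2 * 39 = 78

78


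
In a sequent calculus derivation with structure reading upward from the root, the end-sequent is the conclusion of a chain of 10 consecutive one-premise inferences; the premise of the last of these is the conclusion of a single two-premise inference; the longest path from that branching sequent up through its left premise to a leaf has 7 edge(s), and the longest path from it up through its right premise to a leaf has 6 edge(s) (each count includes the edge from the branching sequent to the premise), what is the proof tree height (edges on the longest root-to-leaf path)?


Longest path through the left premise: 7 edges (measured from the branching sequent)
Longest path through the right premise: 6 edges
Height of the subtree rooted at the branching sequent: max(7, 6) = 7
The branching sequent sits 10 edges above the root (the chain of one-premise inferences), so height = 7 + 10 = 17

17


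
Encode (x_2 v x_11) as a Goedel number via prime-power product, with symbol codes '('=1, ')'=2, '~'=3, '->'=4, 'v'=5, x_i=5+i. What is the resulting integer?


Formula: (x_2 v x_11)
Symbol codes: [1, 7, 5, 16, 2]
Primes: [2, 3, 5, 7, 11]
p_1^1 = 2^1 = 2
p_2^7 = 3^7 = 2187
p_3^5 = 5^5 = 3125
p_4^16 = 7^16 = 33232930569601
p_5^2 = 11^2 = 121
Product = 54964566986511273918750

54964566986511273918750


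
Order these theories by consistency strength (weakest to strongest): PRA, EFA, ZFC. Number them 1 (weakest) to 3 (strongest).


Ordering by consistency strength:
1. EFA
2. PRA
3. ZFC


PRA=2, EFA=1, ZFC=3


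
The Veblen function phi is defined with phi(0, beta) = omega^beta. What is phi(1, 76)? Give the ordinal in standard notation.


phi(1, 76):
phi(1, beta) = epsilon_beta (the beta-th epsilon number).
phi(1, 76) = epsilon_76

epsilon_76


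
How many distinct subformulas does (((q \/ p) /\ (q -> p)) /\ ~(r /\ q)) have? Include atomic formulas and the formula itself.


Formula: (((q \/ p) /\ (q -> p)) /\ ~(r /\ q))
Subformulas found:
  1. q
  2. r
  3. p
  4. (q \/ p)
  5. (r /\ q)
  6. (q -> p)
  7. ~(r /\ q)
  8. ((q \/ p) /\ (q -> p))
  9. (((q \/ p) /\ (q -> p)) /\ ~(r /\ q))
Total distinct subformulas = 9

9


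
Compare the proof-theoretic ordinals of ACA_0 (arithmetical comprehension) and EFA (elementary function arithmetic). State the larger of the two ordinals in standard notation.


Proof-theoretic ordinal of ACA_0 (arithmetical comprehension): epsilon_0
Proof-theoretic ordinal of EFA (elementary function arithmetic): omega^3
Comparing: omega^3 < epsilon_0.
The larger ordinal is epsilon_0 (from ACA_0 (arithmetical comprehension)).

epsilon_0


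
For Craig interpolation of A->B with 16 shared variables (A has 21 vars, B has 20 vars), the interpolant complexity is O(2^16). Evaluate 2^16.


Shared atoms = 16
Craig interpolant size bound = 2^16
= 65536

65536


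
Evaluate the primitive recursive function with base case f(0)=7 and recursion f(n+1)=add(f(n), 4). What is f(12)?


f(0) = 7
f(1) = add(f(0), 4) = add(7, 4) = 11
f(2) = add(f(1), 4) = add(11, 4) = 15
f(3) = add(f(2), 4) = add(15, 4) = 19
f(4) = add(f(3), 4) = add(19, 4) = 23
f(5) = add(f(4), 4) = add(23, 4) = 27
f(6) = add(f(5), 4) = add(27, 4) = 31
f(7) = add(f(6), 4) = add(31, 4) = 35
f(8) = add(f(7), 4) = add(35, 4) = 39
f(9) = add(f(8), 4) = add(39, 4) = 43
f(10) = add(f(9), 4) = add(43, 4) = 47
f(11) = add(f(10), 4) = add(47, 4) = 51
f(12) = add(f(11), 4) = add(51, 4) = 55


55


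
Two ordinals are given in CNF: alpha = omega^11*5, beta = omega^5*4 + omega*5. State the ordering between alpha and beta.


Compare term by term from highest exponent:
alpha = omega^11*5
beta = omega^5*4 + omega*5
Term 1: alpha has omega^11*5, beta has omega^5*4
Term 2: alpha has omega^0*0, beta has omega^1*5
Result: alpha > beta

alpha > beta


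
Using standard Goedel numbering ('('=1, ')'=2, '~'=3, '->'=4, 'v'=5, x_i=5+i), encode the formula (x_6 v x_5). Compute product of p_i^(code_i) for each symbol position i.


Formula: (x_6 v x_5)
Symbol codes: [1, 11, 5, 10, 2]
Primes: [2, 3, 5, 7, 11]
p_1^1 = 2^1 = 2
p_2^11 = 3^11 = 177147
p_3^5 = 5^5 = 3125
p_4^10 = 7^10 = 282475249
p_5^2 = 11^2 = 121
Product = 37842479969293518750

37842479969293518750


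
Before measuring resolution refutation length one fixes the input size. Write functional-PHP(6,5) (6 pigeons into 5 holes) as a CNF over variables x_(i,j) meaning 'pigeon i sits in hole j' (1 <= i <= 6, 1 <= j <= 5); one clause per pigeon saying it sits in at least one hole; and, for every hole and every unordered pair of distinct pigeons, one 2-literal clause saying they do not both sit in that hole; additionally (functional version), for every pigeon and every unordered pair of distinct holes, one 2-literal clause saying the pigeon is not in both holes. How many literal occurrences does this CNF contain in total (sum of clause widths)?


functional-PHP(6,5): 6 pigeons, 5 holes, 6*5 = 30 variables.
- pigeon clauses: one per pigeon -> 6 clauses of width 5 -> 30 literals
- hole clauses: 5 holes * C(6,2) = 5 * 15 -> 75 clauses of width 2 -> 150 literals
- functional clauses: 6 pigeons * C(5,2) = 6 * 10 -> 60 clauses of width 2 -> 120 literals
Total literal occurrences = 30 + 150 + 120 = 300

300


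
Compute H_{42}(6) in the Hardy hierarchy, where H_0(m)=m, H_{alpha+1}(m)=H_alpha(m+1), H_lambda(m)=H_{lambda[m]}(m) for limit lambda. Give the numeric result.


H_42(6):
For finite ordinals k, H_k(n) = n + k (each successor step adds 1).
H_42(6) = 6 + 42 = 48

48


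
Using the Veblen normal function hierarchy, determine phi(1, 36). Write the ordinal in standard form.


phi(1, 36):
phi(1, beta) = epsilon_beta (the beta-th epsilon number).
phi(1, 36) = epsilon_36

epsilon_36


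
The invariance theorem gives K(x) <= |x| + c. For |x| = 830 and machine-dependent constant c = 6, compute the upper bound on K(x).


K(x) <= |x| + c = 830 + 6 = 836

836


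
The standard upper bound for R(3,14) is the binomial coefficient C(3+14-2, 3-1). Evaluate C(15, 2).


R(3,14) <= C(3+14-2, 3-1) = C(15, 2)
C(15, 2) = 15! / (2! * 13!)
= 105

105


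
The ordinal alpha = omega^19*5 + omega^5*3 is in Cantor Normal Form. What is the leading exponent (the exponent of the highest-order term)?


CNF: omega^19*5 + omega^5*3
The leading term is omega^19*5, which has exponent 19.

19


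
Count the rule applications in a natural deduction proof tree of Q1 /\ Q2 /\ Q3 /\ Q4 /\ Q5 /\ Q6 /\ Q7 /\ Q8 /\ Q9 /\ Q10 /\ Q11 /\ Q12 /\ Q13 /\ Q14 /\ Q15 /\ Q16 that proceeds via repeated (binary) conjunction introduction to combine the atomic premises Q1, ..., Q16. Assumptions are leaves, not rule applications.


The target conjunction has 16 conjuncts, i.e. 15 binary /\ connectives.
Each conjunction-intro joins two pieces, so 16 atoms require 16-1 = 15 applications.
Total inference nodes = 15

15


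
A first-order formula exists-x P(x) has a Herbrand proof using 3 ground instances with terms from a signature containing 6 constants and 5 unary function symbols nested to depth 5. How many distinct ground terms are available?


Herbrand terms by depth:
Depth 0: 6 constants
Depth 1: 30 new terms (running total: 36)
Depth 2: 150 new terms (running total: 186)
Depth 3: 750 new terms (running total: 936)
Depth 4: 3750 new terms (running total: 4686)
Depth 5: 18750 new terms (running total: 23436)
Total distinct ground terms = 23436

23436


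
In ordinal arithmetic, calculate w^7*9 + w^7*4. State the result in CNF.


Ordinal addition w^7*9 + w^7*4:
Both terms have the same exponent 7.
w^e*c + w^e*d = w^e*(c+d).
Result = w^7*(9+4) = w^7*13

w^7*13


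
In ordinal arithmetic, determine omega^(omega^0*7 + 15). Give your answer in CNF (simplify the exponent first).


omega^(omega^0*7 + 15):
omega^0 = 1, so the exponent is 7 + 15 = 22 (finite ordinal addition).
Result = omega^22, already a single CNF term.

omega^22


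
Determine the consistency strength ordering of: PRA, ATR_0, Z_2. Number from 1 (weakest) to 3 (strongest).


Ordering by consistency strength:
1. PRA
2. ATR_0
3. Z_2


PRA=1, ATR_0=2, Z_2=3


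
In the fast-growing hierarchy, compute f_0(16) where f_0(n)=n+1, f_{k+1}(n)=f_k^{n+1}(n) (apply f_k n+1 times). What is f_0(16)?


f_0(16) = 16 + 1 = 17

17


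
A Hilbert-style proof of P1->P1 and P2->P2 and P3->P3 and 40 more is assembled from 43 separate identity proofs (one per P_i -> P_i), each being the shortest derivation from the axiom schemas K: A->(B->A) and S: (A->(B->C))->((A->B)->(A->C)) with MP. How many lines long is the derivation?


The shortest proof of A->A from K and S in the Hilbert calculus has exactly 5 lines:
(1) K instance A->((A->A)->A), (2) S instance, (3) MP on 1,2, (4) K instance A->(A->A), (5) MP on 3,4.
For 43 independent identities: 43 * 5 = 215 lines total.

215


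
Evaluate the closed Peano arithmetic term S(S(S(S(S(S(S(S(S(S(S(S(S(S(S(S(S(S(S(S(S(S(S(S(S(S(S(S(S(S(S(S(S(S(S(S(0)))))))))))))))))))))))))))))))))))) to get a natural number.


Counting successors applied to 0:
36 applications of S to 0 = 36

36


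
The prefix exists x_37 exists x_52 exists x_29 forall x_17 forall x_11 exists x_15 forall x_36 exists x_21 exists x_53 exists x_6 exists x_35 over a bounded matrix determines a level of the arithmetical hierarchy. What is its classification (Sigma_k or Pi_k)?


Leading quantifier is exists, so the class is Sigma.
Number of quantifier blocks = alternations + 1 = 4 + 1 = 5.
Classification: Sigma_5

Sigma_5


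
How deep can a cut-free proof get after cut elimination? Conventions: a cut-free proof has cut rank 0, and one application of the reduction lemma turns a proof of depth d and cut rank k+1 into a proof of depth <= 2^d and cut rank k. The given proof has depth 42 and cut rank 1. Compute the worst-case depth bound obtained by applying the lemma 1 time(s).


Each rank reduction sends depth d to at most 2^d; cut rank r needs r reductions.
2_0(42) = 42
2_1(42) = 2^42 = 4398046511104
Cut-free depth bound = 4398046511104

4398046511104


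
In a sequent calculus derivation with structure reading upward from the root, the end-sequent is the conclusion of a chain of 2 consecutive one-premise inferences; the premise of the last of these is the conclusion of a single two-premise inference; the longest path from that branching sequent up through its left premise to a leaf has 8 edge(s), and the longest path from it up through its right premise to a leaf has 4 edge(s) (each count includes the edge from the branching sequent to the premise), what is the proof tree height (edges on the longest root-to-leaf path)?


Longest path through the left premise: 8 edges (measured from the branching sequent)
Longest path through the right premise: 4 edges
Height of the subtree rooted at the branching sequent: max(8, 4) = 8
The branching sequent sits 2 edges above the root (the chain of one-premise inferences), so height = 8 + 2 = 10

10


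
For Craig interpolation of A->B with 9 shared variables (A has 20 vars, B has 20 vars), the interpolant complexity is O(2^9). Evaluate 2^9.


Shared atoms = 9
Craig interpolant size bound = 2^9
= 512

512


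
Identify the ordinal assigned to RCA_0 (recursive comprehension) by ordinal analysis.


The proof-theoretic ordinal of RCA_0 (recursive comprehension) is a standard result in ordinal analysis.
This ordinal is the supremum of order types of primitive recursive well-orderings
that the theory can prove to be well-ordered.
For RCA_0 (recursive comprehension), the proof-theoretic ordinal is omega^omega.

omega^omega


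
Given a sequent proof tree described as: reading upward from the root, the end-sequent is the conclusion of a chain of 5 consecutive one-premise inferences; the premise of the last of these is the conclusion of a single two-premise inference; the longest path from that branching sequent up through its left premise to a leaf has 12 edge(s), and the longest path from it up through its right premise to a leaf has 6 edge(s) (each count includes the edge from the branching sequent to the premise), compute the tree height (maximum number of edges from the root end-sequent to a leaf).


Longest path through the left premise: 12 edges (measured from the branching sequent)
Longest path through the right premise: 6 edges
Height of the subtree rooted at the branching sequent: max(12, 6) = 12
The branching sequent sits 5 edges above the root (the chain of one-premise inferences), so height = 12 + 5 = 17

17


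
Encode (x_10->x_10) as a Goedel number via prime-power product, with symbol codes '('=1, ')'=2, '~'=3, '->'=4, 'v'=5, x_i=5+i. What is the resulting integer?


Formula: (x_10->x_10)
Symbol codes: [1, 15, 4, 15, 2]
Primes: [2, 3, 5, 7, 11]
p_1^1 = 2^1 = 2
p_2^15 = 3^15 = 14348907
p_3^4 = 5^4 = 625
p_4^15 = 7^15 = 4747561509943
p_5^2 = 11^2 = 121
Product = 10303500685671441948026250

10303500685671441948026250


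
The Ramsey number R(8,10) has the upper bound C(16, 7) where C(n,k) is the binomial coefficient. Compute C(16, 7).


R(8,10) <= C(8+10-2, 8-1) = C(16, 7)
C(16, 7) = 16! / (7! * 9!)
= 11440

11440


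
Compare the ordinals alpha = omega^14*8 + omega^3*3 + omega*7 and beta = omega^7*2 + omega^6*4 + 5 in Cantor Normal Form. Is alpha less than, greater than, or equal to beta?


Compare term by term from highest exponent:
alpha = omega^14*8 + omega^3*3 + omega*7
beta = omega^7*2 + omega^6*4 + 5
Term 1: alpha has omega^14*8, beta has omega^7*2
Term 2: alpha has omega^3*3, beta has omega^6*4
Term 3: alpha has omega^1*7, beta has omega^0*5
Result: alpha > beta

alpha > beta


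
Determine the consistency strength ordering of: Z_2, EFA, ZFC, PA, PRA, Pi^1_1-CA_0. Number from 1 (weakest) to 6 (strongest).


Ordering by consistency strength:
1. EFA
2. PRA
3. PA
4. Pi^1_1-CA_0
5. Z_2
6. ZFC


Z_2=5, EFA=1, ZFC=6, PA=3, PRA=2, Pi^1_1-CA_0=4


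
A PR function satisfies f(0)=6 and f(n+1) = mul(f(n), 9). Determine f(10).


f(0) = 6
f(1) = mul(f(0), 9) = mul(6, 9) = 54
f(2) = mul(f(1), 9) = mul(54, 9) = 486
f(3) = mul(f(2), 9) = mul(486, 9) = 4374
f(4) = mul(f(3), 9) = mul(4374, 9) = 39366
f(5) = mul(f(4), 9) = mul(39366, 9) = 354294
f(6) = mul(f(5), 9) = mul(354294, 9) = 3188646
f(7) = mul(f(6), 9) = mul(3188646, 9) = 28697814
f(8) = mul(f(7), 9) = mul(28697814, 9) = 258280326
f(9) = mul(f(8), 9) = mul(258280326, 9) = 2324522934
f(10) = mul(f(9), 9) = mul(2324522934, 9) = 20920706406


20920706406


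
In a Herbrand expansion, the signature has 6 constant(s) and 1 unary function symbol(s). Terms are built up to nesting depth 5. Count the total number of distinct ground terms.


Herbrand terms by depth:
Depth 0: 6 constants
Depth 1: 6 new terms (running total: 12)
Depth 2: 6 new terms (running total: 18)
Depth 3: 6 new terms (running total: 24)
Depth 4: 6 new terms (running total: 30)
Depth 5: 6 new terms (running total: 36)
Total distinct ground terms = 36

36


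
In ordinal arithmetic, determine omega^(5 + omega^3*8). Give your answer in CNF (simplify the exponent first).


omega^(5 + omega^3*8):
In ordinal addition a term is absorbed by a following term of strictly larger exponent: 0 < 3, so 5 + omega^3*8 = omega^3*8.
omega raised to a CNF ordinal is a single CNF term: Result = omega^(omega^3*8)

omega^(omega^3*8)


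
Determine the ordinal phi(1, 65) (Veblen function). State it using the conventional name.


phi(1, 65):
phi(1, beta) = epsilon_beta (the beta-th epsilon number).
phi(1, 65) = epsilon_65

epsilon_65


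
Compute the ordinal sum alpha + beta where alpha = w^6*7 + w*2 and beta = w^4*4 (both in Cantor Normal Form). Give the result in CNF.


Ordinal addition (w^6*7 + w*2) + w^4*4:
alpha's leading term has exponent 6 > beta's exponent 4, so it survives.
alpha's tail term has exponent 1 < beta's exponent 4, so it is absorbed by beta.
In ordinal addition, any term followed by a strictly larger-exponent term is absorbed.
Result = w^6*7 + w^4*4

w^6*7 + w^4*4


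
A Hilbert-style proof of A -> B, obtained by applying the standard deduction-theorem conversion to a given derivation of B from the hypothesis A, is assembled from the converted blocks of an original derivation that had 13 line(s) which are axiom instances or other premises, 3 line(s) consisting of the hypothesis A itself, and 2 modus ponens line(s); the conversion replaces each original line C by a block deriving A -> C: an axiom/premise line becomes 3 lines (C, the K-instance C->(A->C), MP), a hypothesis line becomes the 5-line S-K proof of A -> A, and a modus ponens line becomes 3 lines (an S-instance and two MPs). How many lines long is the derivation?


Deduction-theorem conversion, block by block:
- 13 axiom/premise lines -> 3 lines each = 39
- 3 hypothesis lines -> 5 lines each (identity proof A->A) = 15
- 2 MP lines -> 3 lines each (S-instance, MP, MP) = 6
Total = 39 + 15 + 6 = 60 lines.

60


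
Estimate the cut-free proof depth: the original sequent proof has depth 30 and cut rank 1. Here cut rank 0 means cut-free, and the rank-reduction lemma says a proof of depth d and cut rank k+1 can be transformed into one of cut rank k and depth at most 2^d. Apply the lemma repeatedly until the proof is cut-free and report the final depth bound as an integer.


Each rank reduction sends depth d to at most 2^d; cut rank r needs r reductions.
2_0(30) = 30
2_1(30) = 2^30 = 1073741824
Cut-free depth bound = 1073741824

1073741824


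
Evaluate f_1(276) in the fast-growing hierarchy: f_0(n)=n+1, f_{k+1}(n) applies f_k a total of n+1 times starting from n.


f_1(276) = f_0^277(276)
f_0 adds 1 each time, applied 277 times.
f_1(276) = 276 + 277 = 553

553


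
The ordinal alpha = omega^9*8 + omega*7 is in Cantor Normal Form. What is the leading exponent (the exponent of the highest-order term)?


CNF: omega^9*8 + omega*7
The leading term is omega^9*8, which has exponent 9.

9


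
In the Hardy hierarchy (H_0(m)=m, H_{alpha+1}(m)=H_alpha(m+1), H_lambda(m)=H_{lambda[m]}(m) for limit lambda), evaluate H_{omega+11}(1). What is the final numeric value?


H_{omega+11}(1):
Unwind the 11 successor steps: H_{omega+11}(1) = H_omega(1+11) = H_omega(12).
H_omega(m) = H_m(m) = m + m = 2m.
Result = 2 * 12 = 24

24


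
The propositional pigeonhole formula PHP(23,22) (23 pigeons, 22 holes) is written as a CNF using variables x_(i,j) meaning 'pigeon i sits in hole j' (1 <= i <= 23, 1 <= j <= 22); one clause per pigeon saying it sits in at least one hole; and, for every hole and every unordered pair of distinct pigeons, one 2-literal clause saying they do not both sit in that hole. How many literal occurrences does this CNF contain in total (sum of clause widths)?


PHP(23,22): 23 pigeons, 22 holes, 23*22 = 506 variables.
- pigeon clauses: one per pigeon -> 23 clauses of width 22 -> 506 literals
- hole clauses: 22 holes * C(23,2) = 22 * 253 -> 5566 clauses of width 2 -> 11132 literals
Total literal occurrences = 506 + 11132 = 11638

11638


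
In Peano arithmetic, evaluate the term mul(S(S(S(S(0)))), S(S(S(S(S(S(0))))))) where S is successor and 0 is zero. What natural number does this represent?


mul(S^4(0), S^6(0)):
S^4(0) = 4
S^6(0) = 6
4 * 6 = 24

24


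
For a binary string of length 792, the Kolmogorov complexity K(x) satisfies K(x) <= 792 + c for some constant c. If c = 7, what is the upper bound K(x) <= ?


K(x) <= |x| + c = 792 + 7 = 799

799


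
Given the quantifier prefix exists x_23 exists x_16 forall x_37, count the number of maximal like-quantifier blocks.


Alternations = 1.
Blocks = alternations + 1 = 2

2


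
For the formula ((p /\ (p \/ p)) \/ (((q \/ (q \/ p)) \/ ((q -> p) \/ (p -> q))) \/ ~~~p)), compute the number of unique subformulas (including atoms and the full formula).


Formula: ((p /\ (p \/ p)) \/ (((q \/ (q \/ p)) \/ ((q -> p) \/ (p -> q))) \/ ~~~p))
Subformulas found:
  1. q
  2. p
  3. ~p
  4. ~~p
  5. ~~~p
  6. (p \/ p)
  7. (q \/ p)
  8. (q -> p)
  9. (p -> q)
  10. (q \/ (q \/ p))
  11. (p /\ (p \/ p))
  12. ((q -> p) \/ (p -> q))
  13. ((q \/ (q \/ p)) \/ ((q -> p) \/ (p -> q)))
  14. (((q \/ (q \/ p)) \/ ((q -> p) \/ (p -> q))) \/ ~~~p)
  15. ((p /\ (p \/ p)) \/ (((q \/ (q \/ p)) \/ ((q -> p) \/ (p -> q))) \/ ~~~p))
Total distinct subformulas = 15

15


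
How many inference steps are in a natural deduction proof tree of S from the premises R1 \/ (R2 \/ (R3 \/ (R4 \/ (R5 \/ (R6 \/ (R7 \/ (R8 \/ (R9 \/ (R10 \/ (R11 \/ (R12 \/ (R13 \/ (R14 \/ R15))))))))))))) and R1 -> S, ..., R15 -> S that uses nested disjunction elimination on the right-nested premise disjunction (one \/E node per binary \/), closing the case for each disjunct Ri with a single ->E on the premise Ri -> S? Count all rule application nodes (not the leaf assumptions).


The premise R1 \/ (R2 \/ (R3 \/ (R4 \/ (R5 \/ (R6 \/ (R7 \/ (R8 \/ (R9 \/ (R10 \/ (R11 \/ (R12 \/ (R13 \/ (R14 \/ R15))))))))))))) contains 15 disjuncts, hence 14 binary \/ connectives.
- Each binary \/ is eliminated once: 14 \/E nodes.
- Each of the 15 cases Ri derives S by one ->E with Ri -> S: 15 ->E nodes.
Total = 14 + 15 = 29

29


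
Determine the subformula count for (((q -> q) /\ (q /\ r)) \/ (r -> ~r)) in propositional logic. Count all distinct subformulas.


Formula: (((q -> q) /\ (q /\ r)) \/ (r -> ~r))
Subformulas found:
  1. q
  2. r
  3. ~r
  4. (q /\ r)
  5. (q -> q)
  6. (r -> ~r)
  7. ((q -> q) /\ (q /\ r))
  8. (((q -> q) /\ (q /\ r)) \/ (r -> ~r))
Total distinct subformulas = 8

8


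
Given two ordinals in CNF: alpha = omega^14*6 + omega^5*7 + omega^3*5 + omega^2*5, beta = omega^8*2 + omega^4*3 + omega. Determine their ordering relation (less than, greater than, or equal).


Compare term by term from highest exponent:
alpha = omega^14*6 + omega^5*7 + omega^3*5 + omega^2*5
beta = omega^8*2 + omega^4*3 + omega
Term 1: alpha has omega^14*6, beta has omega^8*2
Term 2: alpha has omega^5*7, beta has omega^4*3
Term 3: alpha has omega^3*5, beta has omega^1*1
Term 4: alpha has omega^2*5, beta has omega^0*0
Result: alpha > beta

alpha > beta


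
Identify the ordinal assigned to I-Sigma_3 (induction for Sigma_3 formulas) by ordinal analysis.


The proof-theoretic ordinal of I-Sigma_3 (induction for Sigma_3 formulas) is a standard result in ordinal analysis.
This ordinal is the supremum of order types of primitive recursive well-orderings
that the theory can prove to be well-ordered.
For I-Sigma_3 (induction for Sigma_3 formulas), the proof-theoretic ordinal is omega^(omega^(omega^omega)).

omega^(omega^(omega^omega))


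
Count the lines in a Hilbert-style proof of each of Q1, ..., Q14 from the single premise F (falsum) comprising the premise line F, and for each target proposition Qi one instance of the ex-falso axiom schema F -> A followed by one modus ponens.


Ex falso, line by line:
- 1 premise line (F)
- 14 targets, each needing 1 axiom instance (F -> Qi) + 1 MP = 2 lines: 2 * 14 = 28
Total = 1 + 28 = 29 lines.

29


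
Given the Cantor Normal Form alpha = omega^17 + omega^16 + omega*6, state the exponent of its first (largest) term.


CNF: omega^17 + omega^16 + omega*6
The leading term is omega^17, which has exponent 17.

17


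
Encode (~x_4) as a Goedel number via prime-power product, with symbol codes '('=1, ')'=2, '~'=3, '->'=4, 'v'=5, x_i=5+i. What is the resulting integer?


Formula: (~x_4)
Symbol codes: [1, 3, 9, 2]
Primes: [2, 3, 5, 7]
p_1^1 = 2^1 = 2
p_2^3 = 3^3 = 27
p_3^9 = 5^9 = 1953125
p_4^2 = 7^2 = 49
Product = 5167968750

5167968750


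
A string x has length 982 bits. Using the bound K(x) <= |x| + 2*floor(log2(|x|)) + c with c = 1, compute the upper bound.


floor(log2(982)) = 9
2 * 9 = 18
K(x) <= 982 + 18 + 1 = 1001

1001


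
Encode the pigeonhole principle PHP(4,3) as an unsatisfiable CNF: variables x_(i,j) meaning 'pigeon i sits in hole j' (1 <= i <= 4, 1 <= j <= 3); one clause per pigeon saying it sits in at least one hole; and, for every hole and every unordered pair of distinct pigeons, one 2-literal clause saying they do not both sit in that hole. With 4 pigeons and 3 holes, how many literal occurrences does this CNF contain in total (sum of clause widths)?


PHP(4,3): 4 pigeons, 3 holes, 4*3 = 12 variables.
- pigeon clauses: one per pigeon -> 4 clauses of width 3 -> 12 literals
- hole clauses: 3 holes * C(4,2) = 3 * 6 -> 18 clauses of width 2 -> 36 literals
Total literal occurrences = 12 + 36 = 48

48


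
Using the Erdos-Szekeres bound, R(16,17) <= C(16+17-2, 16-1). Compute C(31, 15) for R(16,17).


R(16,17) <= C(16+17-2, 16-1) = C(31, 15)
C(31, 15) = 31! / (15! * 16!)
= 300540195

300540195


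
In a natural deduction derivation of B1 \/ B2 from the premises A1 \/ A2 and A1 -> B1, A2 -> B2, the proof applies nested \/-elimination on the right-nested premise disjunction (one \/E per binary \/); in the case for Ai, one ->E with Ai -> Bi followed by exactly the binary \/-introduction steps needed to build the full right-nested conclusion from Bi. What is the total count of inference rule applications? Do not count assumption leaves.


Constructive dilemma with 2 branches, all disjunctions right-nested:
- \/E: the premise has 1 binary \/, each eliminated once: 1 nodes.
- ->E: one per case (Ai with Ai -> Bi gives Bi): 2 nodes.
- \/I: in case i < n, Bi needs 1 step to form Bi \/ (B(i+1) \/ ...) and then i-1 steps to prepend B(i-1), ..., B1, i.e. i steps; in case i = n, B2 needs 1 prepend steps.
  \/I total = (1 + 2 + ... + 1) + 1 = 1 + 1 = 2 nodes.
Total = 1 + 2 + 2 = 5

5


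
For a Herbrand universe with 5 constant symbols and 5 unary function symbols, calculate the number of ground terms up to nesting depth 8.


Herbrand terms by depth:
Depth 0: 5 constants
Depth 1: 25 new terms (running total: 30)
Depth 2: 125 new terms (running total: 155)
Depth 3: 625 new terms (running total: 780)
Depth 4: 3125 new terms (running total: 3905)
Depth 5: 15625 new terms (running total: 19530)
Depth 6: 78125 new terms (running total: 97655)
Depth 7: 390625 new terms (running total: 488280)
Depth 8: 1953125 new terms (running total: 2441405)
Total distinct ground terms = 2441405

2441405


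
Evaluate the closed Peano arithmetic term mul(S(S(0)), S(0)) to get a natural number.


mul(S^2(0), S^1(0)):
S^2(0) = 2
S^1(0) = 1
2 * 1 = 2

2


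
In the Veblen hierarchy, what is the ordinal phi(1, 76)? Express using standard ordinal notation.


phi(1, 76):
phi(1, beta) = epsilon_beta (the beta-th epsilon number).
phi(1, 76) = epsilon_76

epsilon_76


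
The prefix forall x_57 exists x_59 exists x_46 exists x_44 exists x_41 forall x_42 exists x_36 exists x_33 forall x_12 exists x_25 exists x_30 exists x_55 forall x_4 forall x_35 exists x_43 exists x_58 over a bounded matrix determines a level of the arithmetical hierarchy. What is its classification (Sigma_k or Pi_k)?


Leading quantifier is forall, so the class is Pi.
Number of quantifier blocks = alternations + 1 = 7 + 1 = 8.
Classification: Pi_8

Pi_8


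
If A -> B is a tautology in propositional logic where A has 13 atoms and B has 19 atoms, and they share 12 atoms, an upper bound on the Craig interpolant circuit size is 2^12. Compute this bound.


Shared atoms = 12
Craig interpolant size bound = 2^12
= 4096

4096


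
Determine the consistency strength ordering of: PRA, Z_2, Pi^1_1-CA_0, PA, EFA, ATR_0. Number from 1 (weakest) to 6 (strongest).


Ordering by consistency strength:
1. EFA
2. PRA
3. PA
4. ATR_0
5. Pi^1_1-CA_0
6. Z_2


PRA=2, Z_2=6, Pi^1_1-CA_0=5, PA=3, EFA=1, ATR_0=4


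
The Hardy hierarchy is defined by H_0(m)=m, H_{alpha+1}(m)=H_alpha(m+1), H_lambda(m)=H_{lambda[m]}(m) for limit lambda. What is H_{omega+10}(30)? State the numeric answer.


H_{omega+10}(30):
Unwind the 10 successor steps: H_{omega+10}(30) = H_omega(30+10) = H_omega(40).
H_omega(m) = H_m(m) = m + m = 2m.
Result = 2 * 40 = 80

80


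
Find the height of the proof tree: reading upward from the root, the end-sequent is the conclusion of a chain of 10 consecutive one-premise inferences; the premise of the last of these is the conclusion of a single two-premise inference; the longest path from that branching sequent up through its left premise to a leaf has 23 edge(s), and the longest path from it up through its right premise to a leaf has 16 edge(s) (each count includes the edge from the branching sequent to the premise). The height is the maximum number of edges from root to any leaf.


Longest path through the left premise: 23 edges (measured from the branching sequent)
Longest path through the right premise: 16 edges
Height of the subtree rooted at the branching sequent: max(23, 16) = 23
The branching sequent sits 10 edges above the root (the chain of one-premise inferences), so height = 23 + 10 = 33

33


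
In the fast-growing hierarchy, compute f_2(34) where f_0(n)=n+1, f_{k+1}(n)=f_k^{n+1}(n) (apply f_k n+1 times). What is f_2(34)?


f_2(34) = f_1^35(34)
f_1(m) = 2m + 1.
Iterating: f_1^k(n) = 2^k*(n+1) - 1.
f_2(34) = 2^35*(34+1) - 1 = 34359738368*35 - 1 = 1202590842879

1202590842879


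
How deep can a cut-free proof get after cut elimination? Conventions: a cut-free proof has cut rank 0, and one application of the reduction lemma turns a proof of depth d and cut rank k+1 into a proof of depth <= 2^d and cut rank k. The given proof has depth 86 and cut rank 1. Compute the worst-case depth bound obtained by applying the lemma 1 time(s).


Each rank reduction sends depth d to at most 2^d; cut rank r needs r reductions.
2_0(86) = 86
2_1(86) = 2^86 = 77371252455336267181195264
Cut-free depth bound = 77371252455336267181195264

77371252455336267181195264


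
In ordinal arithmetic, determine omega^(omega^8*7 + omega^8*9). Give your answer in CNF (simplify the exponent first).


omega^(omega^8*7 + omega^8*9):
Both terms of the exponent have the same exponent 8, so they merge: omega^8*7 + omega^8*9 = omega^8*(7+9) = omega^8*16.
omega raised to a CNF ordinal is a single CNF term: Result = omega^(omega^8*16)

omega^(omega^8*16)


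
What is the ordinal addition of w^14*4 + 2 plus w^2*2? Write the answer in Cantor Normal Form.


Ordinal addition (w^14*4 + 2) + w^2*2:
alpha's leading term has exponent 14 > beta's exponent 2, so it survives.
alpha's tail term has exponent 0 < beta's exponent 2, so it is absorbed by beta.
In ordinal addition, any term followed by a strictly larger-exponent term is absorbed.
Result = w^14*4 + w^2*2

w^14*4 + w^2*2


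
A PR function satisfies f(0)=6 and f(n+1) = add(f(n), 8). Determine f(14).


f(0) = 6
f(1) = add(f(0), 8) = add(6, 8) = 14
f(2) = add(f(1), 8) = add(14, 8) = 22
f(3) = add(f(2), 8) = add(22, 8) = 30
f(4) = add(f(3), 8) = add(30, 8) = 38
f(5) = add(f(4), 8) = add(38, 8) = 46
f(6) = add(f(5), 8) = add(46, 8) = 54
f(7) = add(f(6), 8) = add(54, 8) = 62
f(8) = add(f(7), 8) = add(62, 8) = 70
f(9) = add(f(8), 8) = add(70, 8) = 78
f(10) = add(f(9), 8) = add(78, 8) = 86
f(11) = add(f(10), 8) = add(86, 8) = 94
f(12) = add(f(11), 8) = add(94, 8) = 102
f(13) = add(f(12), 8) = add(102, 8) = 110
f(14) = add(f(13), 8) = add(110, 8) = 118


118


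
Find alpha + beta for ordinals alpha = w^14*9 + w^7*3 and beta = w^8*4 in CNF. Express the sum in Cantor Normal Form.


Ordinal addition (w^14*9 + w^7*3) + w^8*4:
alpha's leading term has exponent 14 > beta's exponent 8, so it survives.
alpha's tail term has exponent 7 < beta's exponent 8, so it is absorbed by beta.
In ordinal addition, any term followed by a strictly larger-exponent term is absorbed.
Result = w^14*9 + w^8*4

w^14*9 + w^8*4


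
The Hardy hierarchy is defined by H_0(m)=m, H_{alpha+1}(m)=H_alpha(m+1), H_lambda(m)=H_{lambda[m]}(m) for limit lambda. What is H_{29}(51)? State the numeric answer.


H_29(51):
For finite ordinals k, H_k(n) = n + k (each successor step adds 1).
H_29(51) = 51 + 29 = 80

80


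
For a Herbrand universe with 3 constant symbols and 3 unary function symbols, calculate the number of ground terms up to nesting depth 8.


Herbrand terms by depth:
Depth 0: 3 constants
Depth 1: 9 new terms (running total: 12)
Depth 2: 27 new terms (running total: 39)
Depth 3: 81 new terms (running total: 120)
Depth 4: 243 new terms (running total: 363)
Depth 5: 729 new terms (running total: 1092)
Depth 6: 2187 new terms (running total: 3279)
Depth 7: 6561 new terms (running total: 9840)
Depth 8: 19683 new terms (running total: 29523)
Total distinct ground terms = 29523

29523
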